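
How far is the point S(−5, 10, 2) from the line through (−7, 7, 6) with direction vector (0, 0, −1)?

Direction vector d = (0, 0, −1).
AP = (2, 3, −4); AP·d = 4, |AP|² = 29, |d|² = 1.
distance² = |AP|² − (AP·d)²/|d|² = 29 − 16/1 = 13, so the distance is √13.

√13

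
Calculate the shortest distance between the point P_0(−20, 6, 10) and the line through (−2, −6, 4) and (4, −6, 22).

6√14

A direction vector is d = (6, 0, 18).
AP = (−18, 12, 6), and AP × d = (216, 360, −72).
|AP × d|² = 181440 and |d|² = 360, so the distance is √(181440/360) = √504 = 6√14.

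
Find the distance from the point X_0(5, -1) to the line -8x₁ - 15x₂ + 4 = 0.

21/17

d = |(-8)·5 + (-15)·(-1) − (-4)| / √(64 + 225) = |-21|/17 = 21/17.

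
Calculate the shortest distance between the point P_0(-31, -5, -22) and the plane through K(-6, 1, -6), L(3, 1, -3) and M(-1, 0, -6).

√35/5

KL = (9, 0, 3) and KM = (5, -1, 0), so a normal is n = KL × KM = (3, 15, -9).
Then n·(-31, -5, -22) - 51 = -21.
|n| = √(9 + 225 + 81) = 3√35, so the distance is |-21|/(3√35) = 7/√35.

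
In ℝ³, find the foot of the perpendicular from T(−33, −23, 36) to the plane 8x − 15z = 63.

The perpendicular from T has direction n = (8, 0, −15): r = (−33, −23, 36) + μ(8, 0, −15).
Substitute into the plane: n·(T + μn) = 63 gives -804 + 289μ = 63, so μ = 3.
Foot = (−33, −23, 36) + 3·(8, 0, −15) = (−9, −23, −9).

(-9, -23, -9)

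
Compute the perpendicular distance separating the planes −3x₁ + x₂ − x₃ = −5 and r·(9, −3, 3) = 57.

14/√11

Divide the second equation by -3 to match normals: −3x₁ + x₂ − x₃ = -19.
With common normal n = (−3, 1, −1) (|n| = √11), the distance is |(-5) − (-19)|/|n| = 14/√11.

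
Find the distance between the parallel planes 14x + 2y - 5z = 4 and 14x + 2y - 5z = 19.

1

Both planes have normal n = (14, 2, -5), |n| = 15. Any point on the first plane is at distance |19 − 4|/|n| = 15/15 = 1 from the second.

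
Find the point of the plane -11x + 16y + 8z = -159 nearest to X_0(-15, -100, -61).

(-59, -36, -29)

The perpendicular from X_0 has direction n = (-11, 16, 8): r = (-15, -100, -61) + μ(-11, 16, 8).
Substitute into the plane: n·(X_0 + μn) = -159 gives -1923 + 441μ = -159, so μ = 4.
Foot = (-15, -100, -61) + 4·(-11, 16, 8) = (-59, -36, -29).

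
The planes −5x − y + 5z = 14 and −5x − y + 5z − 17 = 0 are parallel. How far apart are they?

3/√51

Both planes have normal n = (−5, −1, 5), |n| = √51. Any point on the first plane is at distance |17 − 14|/|n| = 3/√51 = √51/17 from the second.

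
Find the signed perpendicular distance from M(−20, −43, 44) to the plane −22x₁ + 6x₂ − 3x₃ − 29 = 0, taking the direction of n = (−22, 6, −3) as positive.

21/23

n·M − 29 = 21.
|n| = 23, so the signed distance is 21/23.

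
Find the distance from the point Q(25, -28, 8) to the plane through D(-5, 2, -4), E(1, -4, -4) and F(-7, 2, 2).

DE = (6, -6, 0) and DF = (-2, 0, 6), so a normal is n = DE × DF = (-36, -36, -12).
d = |(-36)·25 + (-36)·(-28) + (-12)·8 − 156| / √(1296 + 1296 + 144) = |-144| / (12√19) = 12/√19.

12√19/19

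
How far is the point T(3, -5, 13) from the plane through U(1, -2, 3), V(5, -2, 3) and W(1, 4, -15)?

UV = (4, 0, 0) and UW = (0, 6, -18), so a normal is n = UV × UW = (0, 72, 24).
Then n·(3, -5, 13) - (-72) = 24.
|n| = √(0 + 5184 + 576) = 24√10, so the distance is |24|/(24√10) = 1/√10.

1/√10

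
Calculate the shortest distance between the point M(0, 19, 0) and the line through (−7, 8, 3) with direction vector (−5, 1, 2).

√149

Direction vector d = (−5, 1, 2).
AP = (7, 11, −3), and AP × d = (25, 1, 62).
|AP × d|² = 4470 and |d|² = 30, so the distance is √(4470/30) = √149.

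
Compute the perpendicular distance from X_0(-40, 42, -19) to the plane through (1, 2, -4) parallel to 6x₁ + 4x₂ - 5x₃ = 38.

Parallel planes share the normal n = (6, 4, -5); since (1, 2, -4) lies on the plane, its equation is 6x₁ + 4x₂ - 5x₃ = 34.
d = |6·(-40) + 4·42 + (-5)·(-19) − 34| / √(36 + 16 + 25) = |-11| / √77 = 11/√77.

√77/7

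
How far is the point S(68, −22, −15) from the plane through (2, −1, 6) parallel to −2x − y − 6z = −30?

15√41/41

Parallel planes share the normal n = (−2, −1, −6); since (2, −1, 6) lies on the plane, its equation is −2x − y − 6z = -39.
n = (−2, −1, −6); n·P − (-39) = 15; |n| = √41; distance = 15/√41 = 15√41/41.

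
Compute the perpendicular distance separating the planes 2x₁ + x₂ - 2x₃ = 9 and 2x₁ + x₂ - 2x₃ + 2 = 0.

With common normal n = (2, 1, -2) (|n| = 3), the distance is |9 − (-2)|/|n| = 11/3.

11/3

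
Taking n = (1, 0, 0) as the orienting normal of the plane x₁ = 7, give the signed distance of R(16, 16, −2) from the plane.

9

n·R − 7 = 9.
|n| = 1, so the signed distance is 9/1 = 9.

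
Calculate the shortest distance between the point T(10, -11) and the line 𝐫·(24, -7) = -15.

332/25

The normal to the line is n = (24, -7) with |n| = 25.
|n·T − (-15)| = |317 − (-15)| = 332, so the distance is 332/25.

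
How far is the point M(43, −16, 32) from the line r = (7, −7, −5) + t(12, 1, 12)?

√145

Direction vector d = (12, 1, 12).
AP = (36, −9, 37), and AP × d = (−145, 12, 144).
|AP × d|² = 41905 and |d|² = 289, so the distance is √(41905/289) = √145.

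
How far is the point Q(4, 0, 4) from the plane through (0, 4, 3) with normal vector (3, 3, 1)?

√19/19

The plane has equation n·(r − (0, 4, 3)) = 0, i.e. n·r = 15.
n = (3, 3, 1); n·P − 15 = 1; |n| = √19; distance = 1/√19.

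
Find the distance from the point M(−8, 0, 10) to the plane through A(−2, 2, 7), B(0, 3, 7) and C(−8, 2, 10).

AB = (2, 1, 0) and AC = (−6, 0, 3), so a normal is n = AB × AC = (3, −6, 6).
Then n·(−8, 0, 10) − 24 = 12.
|n| = √(9 + 36 + 36) = 9, so the distance is |12|/9 = 4/3.

4/3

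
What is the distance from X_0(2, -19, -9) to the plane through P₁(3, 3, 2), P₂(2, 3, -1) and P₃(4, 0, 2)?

14√11/11

P₁P₂ = (-1, 0, -3) and P₁P₃ = (1, -3, 0), so a normal is n = P₁P₂ × P₁P₃ = (-9, -3, 3).
Then n·(2, -19, -9) - (-30) = 42.
|n| = √(81 + 9 + 9) = 3√11, so the distance is |42|/(3√11) = 14/√11.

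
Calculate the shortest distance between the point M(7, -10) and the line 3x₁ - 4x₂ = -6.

d = |3·7 + (-4)·(-10) − (-6)| / √(9 + 16) = |67|/5 = 67/5.

67/5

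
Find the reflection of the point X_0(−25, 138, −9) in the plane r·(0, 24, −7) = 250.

(-25, -102, 61)

n = (0, 24, −7), |n|² = 625, n·X_0 − 250 = 3125, so t = 3125/625 = 5.
Foot F = X_0 − 5·n = (−25, 18, 26); the reflection is 2F − X_0 = (−25, −102, 61).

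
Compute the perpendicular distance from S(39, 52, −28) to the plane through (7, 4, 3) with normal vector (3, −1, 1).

17/√11

The plane has equation n·(r − (7, 4, 3)) = 0, i.e. n·r = 20.
Then n·(39, 52, −28) − 20 = 17.
|n| = √(9 + 1 + 1) = √11, so the distance is |17|/√11 = 17√11/11.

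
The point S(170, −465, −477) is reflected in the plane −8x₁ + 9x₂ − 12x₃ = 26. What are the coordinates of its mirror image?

n = (−8, 9, −12), |n|² = 289, n·S − 26 = 153, so t = 153/289 = 9/17.
Foot F = S − (9/17)·n = (2962/17, −7986/17, −8001/17); the reflection is 2F − S = (3034/17, −8067/17, −7893/17).

(3034/17, -8067/17, -7893/17)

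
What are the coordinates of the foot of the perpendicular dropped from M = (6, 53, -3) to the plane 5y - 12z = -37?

The perpendicular from M has direction n = (0, 5, -12): r = (6, 53, -3) + μ(0, 5, -12).
Substitute into the plane: n·(M + μn) = -37 gives 301 + 169μ = -37, so μ = -2.
Foot = (6, 53, -3) + (-2)·(0, 5, -12) = (6, 43, 21).

(6, 43, 21)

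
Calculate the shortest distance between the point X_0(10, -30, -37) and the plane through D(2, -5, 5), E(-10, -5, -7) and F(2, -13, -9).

DE = (-12, 0, -12) and DF = (0, -8, -14), so a normal is n = DE × DF = (-96, -168, 96).
d = |(-96)·10 + (-168)·(-30) + 96·(-37) − 1128| / √(9216 + 28224 + 9216) = |-600| / 216 = 25/9.

25/9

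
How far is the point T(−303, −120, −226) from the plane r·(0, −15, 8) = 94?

Normal vector n = (0, −15, 8), and n·(−303, −120, −226) − 94 = −102.
|n| = √(0 + 225 + 64) = 17, so the distance is |-102|/17 = 6.

6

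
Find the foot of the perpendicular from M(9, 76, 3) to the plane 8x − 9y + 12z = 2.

The perpendicular from M has direction n = (8, −9, 12): r = (9, 76, 3) + λ(8, −9, 12).
Substitute into the plane: n·(M + λn) = 2 gives -576 + 289λ = 2, so λ = 2.
Foot = (9, 76, 3) + 2·(8, −9, 12) = (25, 58, 27).

(25, 58, 27)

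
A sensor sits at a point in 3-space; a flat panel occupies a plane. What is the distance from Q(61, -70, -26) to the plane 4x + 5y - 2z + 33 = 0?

n = (4, 5, -2); n·P − (-33) = -21; |n| = 3√5; distance = 21/(3√5) = 7/√5.

7√5/5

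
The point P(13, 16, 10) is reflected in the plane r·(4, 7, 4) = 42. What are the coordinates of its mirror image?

(-3, -12, -6)

With n = (4, 7, 4), the signed offset is (n·P − 42)/|n|² = 162/81 = 2.
P' = P − 2t·n = (13, 16, 10) − 4·(4, 7, 4) = (-3, -12, -6).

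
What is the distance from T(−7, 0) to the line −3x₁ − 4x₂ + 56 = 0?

d = |(-3)·(-7) + (-4)·0 − (-56)| / √(9 + 16) = |77|/5 = 77/5.

77/5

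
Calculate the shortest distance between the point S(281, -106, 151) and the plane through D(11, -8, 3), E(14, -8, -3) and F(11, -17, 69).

DE = (3, 0, -6) and DF = (0, -9, 66), so a normal is n = DE × DF = (-54, -198, -27).
Then n·(281, -106, 151) - 909 = 828.
|n| = √(2916 + 39204 + 729) = 207, so the distance is |828|/207 = 4.

4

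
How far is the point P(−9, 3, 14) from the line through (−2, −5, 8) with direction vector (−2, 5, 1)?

√29

Direction vector d = (−2, 5, 1).
AP = (−7, 8, 6), and AP × d = (−22, −5, −19).
|AP × d|² = 870 and |d|² = 30, so the distance is √(870/30) = √29.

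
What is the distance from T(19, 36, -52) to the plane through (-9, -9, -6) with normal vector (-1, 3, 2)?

The plane has equation n·(r − (-9, -9, -6)) = 0, i.e. n·r = -30.
n = (-1, 3, 2); n·P − (-30) = 15; |n| = √14; distance = 15/√14.

15/√14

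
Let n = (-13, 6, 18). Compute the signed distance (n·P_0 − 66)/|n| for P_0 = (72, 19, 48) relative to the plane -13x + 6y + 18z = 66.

n·P_0 − 66 = -24.
|n| = 23, so the signed distance is -24/23.

-24/23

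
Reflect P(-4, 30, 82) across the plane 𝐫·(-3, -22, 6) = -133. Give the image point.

(-98/23, 646/23, 1898/23)

n = (-3, -22, 6), |n|² = 529, n·P − (-133) = -23, so t = -23/529 = -1/23.
Foot F = P − (-1/23)·n = (-95/23, 668/23, 1892/23); the reflection is 2F − P = (-98/23, 646/23, 1898/23).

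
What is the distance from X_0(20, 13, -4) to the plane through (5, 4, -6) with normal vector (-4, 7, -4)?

5/9

The plane has equation n·(r − (5, 4, -6)) = 0, i.e. n·r = 32.
n = (-4, 7, -4); n·P − 32 = -5; |n| = 9; distance = 5/9.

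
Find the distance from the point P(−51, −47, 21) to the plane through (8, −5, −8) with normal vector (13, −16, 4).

The plane has equation n·(r − (8, −5, −8)) = 0, i.e. n·r = 152.
Then n·(−51, −47, 21) − 152 = 21.
|n| = √(169 + 256 + 16) = 21, so the distance is |21|/21 = 1.

1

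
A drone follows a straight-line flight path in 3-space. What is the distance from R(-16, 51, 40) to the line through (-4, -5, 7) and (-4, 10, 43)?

3√185

A direction vector is d = (0, 15, 36).
AP = (-12, 56, 33), and AP × d = (1521, 432, -180).
|AP × d|² = 2532465 and |d|² = 1521, so the distance is √(2532465/1521) = √1665 = 3√185.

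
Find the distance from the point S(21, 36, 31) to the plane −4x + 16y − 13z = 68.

Normal vector n = (−4, 16, −13), and n·(21, 36, 31) − 68 = 21.
|n| = √(16 + 256 + 169) = 21, so the distance is |21|/21 = 1.

1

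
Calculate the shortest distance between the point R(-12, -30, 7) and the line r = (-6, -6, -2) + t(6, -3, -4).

3√77

Direction vector d = (6, -3, -4).
AP = (-6, -24, 9); AP·d = 0, |AP|² = 693, |d|² = 61.
distance² = |AP|² − (AP·d)²/|d|² = 693 − 0/61 = 693, so the distance is 3√77.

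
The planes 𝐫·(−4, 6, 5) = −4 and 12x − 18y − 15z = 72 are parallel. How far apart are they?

Divide the second equation by -3 to match normals: −4x + 6y + 5z = -24.
With common normal n = (−4, 6, 5) (|n| = √77), the distance is |(-4) − (-24)|/|n| = 20/√77 = 20√77/77.

20√77/77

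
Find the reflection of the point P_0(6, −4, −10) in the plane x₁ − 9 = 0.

(12, -4, -10)

With n = (1, 0, 0), the signed offset is (n·P_0 − 9)/|n|² = -3/1 = -3.
P_0' = P_0 − 2t·n = (6, −4, −10) − (-6)·(1, 0, 0) = (12, −4, −10).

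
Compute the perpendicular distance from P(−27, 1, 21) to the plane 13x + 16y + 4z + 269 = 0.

n = (13, 16, 4); n·P − (-269) = 18; |n| = 21; distance = 18/21 = 6/7.

6/7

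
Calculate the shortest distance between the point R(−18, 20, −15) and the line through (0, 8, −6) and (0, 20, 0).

A direction vector is d = (0, 12, 6).
AP = (−18, 12, −9), and AP × d = (180, 108, −216).
|AP × d|² = 90720 and |d|² = 180, so the distance is √(90720/180) = √504 = 6√14.

6√14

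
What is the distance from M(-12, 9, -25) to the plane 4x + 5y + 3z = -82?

2√2/5

Normal vector n = (4, 5, 3), and n·(-12, 9, -25) - (-82) = 4.
|n| = √(16 + 25 + 9) = 5√2, so the distance is |4|/(5√2) = 2√2/5.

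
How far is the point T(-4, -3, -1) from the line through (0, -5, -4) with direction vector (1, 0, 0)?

√13

Direction vector d = (1, 0, 0).
AP = (-4, 2, 3), and AP × d = (0, 3, -2).
|AP × d|² = 13 and |d|² = 1, so the distance is √13.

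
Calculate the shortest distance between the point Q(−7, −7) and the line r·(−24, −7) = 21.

d = |(-24)·(-7) + (-7)·(-7) − 21| / √(576 + 49) = |196|/25 = 196/25.

196/25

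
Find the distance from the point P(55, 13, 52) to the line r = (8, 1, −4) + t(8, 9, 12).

√865

Direction vector d = (8, 9, 12).
AP = (47, 12, 56), and AP × d = (−360, −116, 327).
|AP × d|² = 249985 and |d|² = 289, so the distance is √(249985/289) = √865.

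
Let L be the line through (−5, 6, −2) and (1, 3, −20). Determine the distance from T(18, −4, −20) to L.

3√33

A direction vector is d = (6, −3, −18).
AP = (23, −10, −18); AP·d = 492, |AP|² = 953, |d|² = 369.
distance² = |AP|² − (AP·d)²/|d|² = 953 − 242064/369 = 297, so the distance is 3√33.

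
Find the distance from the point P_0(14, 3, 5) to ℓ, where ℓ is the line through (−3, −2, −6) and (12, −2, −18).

√394

A direction vector is d = (15, 0, −12).
AP = (17, 5, 11), and AP × d = (−60, 369, −75).
|AP × d|² = 145386 and |d|² = 369, so the distance is √(145386/369) = √394.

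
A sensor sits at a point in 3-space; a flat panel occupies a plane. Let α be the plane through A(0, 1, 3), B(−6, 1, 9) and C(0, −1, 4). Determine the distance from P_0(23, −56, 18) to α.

AB = (−6, 0, 6) and AC = (0, −2, 1), so a normal is n = AB × AC = (12, 6, 12).
n = (12, 6, 12); n·P − 42 = 114; |n| = 18; distance = 114/18 = 19/3.

19/3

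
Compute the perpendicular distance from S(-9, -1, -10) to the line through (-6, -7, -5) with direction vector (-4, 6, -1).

Direction vector d = (-4, 6, -1).
AP = (-3, 6, -5), and AP × d = (24, 17, 6).
|AP × d|² = 901 and |d|² = 53, so the distance is √(901/53) = √17.

√17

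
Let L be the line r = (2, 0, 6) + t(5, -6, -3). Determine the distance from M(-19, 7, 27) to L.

Direction vector d = (5, -6, -3).
AP = (-21, 7, 21); AP·d = -210, |AP|² = 931, |d|² = 70.
distance² = |AP|² − (AP·d)²/|d|² = 931 − 44100/70 = 301, so the distance is √301.

√301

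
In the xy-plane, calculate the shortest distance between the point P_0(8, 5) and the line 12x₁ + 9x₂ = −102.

81/5

d = |12·8 + 9·5 − (-102)| / √(144 + 81) = |243|/15 = 81/5.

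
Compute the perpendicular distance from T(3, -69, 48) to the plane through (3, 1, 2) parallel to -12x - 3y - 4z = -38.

Parallel planes share the normal n = (-12, -3, -4); since (3, 1, 2) lies on the plane, its equation is -12x - 3y - 4z = -47.
n = (-12, -3, -4); n·P − (-47) = 26; |n| = 13; distance = 26/13 = 2.

2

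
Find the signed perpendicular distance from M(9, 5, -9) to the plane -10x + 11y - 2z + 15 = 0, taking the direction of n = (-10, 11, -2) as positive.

n·M − (-15) = -2.
|n| = 15, so the signed distance is -2/15.

-2/15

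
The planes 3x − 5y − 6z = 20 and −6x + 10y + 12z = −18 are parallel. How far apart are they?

Divide the second equation by -2 to match normals: 3x − 5y − 6z = 9.
Both planes have normal n = (3, −5, −6), |n| = √70. Any point on the first plane is at distance |9 − 20|/|n| = 11/√70 = 11√70/70 from the second.

11√70/70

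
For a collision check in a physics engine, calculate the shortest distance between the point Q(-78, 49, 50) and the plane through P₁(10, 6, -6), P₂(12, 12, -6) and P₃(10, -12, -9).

29/√46

P₁P₂ = (2, 6, 0) and P₁P₃ = (0, -18, -3), so a normal is n = P₁P₂ × P₁P₃ = (-18, 6, -36).
Then n·(-78, 49, 50) - 72 = -174.
|n| = √(324 + 36 + 1296) = 6√46, so the distance is |-174|/(6√46) = 29√46/46.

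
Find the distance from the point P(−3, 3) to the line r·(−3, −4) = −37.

d = |(-3)·(-3) + (-4)·3 − (-37)| / √(9 + 16) = |34|/5 = 34/5.

34/5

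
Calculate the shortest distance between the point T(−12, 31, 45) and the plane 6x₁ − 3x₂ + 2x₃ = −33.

Normal vector n = (6, −3, 2), and n·(−12, 31, 45) − (−33) = −42.
|n| = √(36 + 9 + 4) = 7, so the distance is |-42|/7 = 6.

6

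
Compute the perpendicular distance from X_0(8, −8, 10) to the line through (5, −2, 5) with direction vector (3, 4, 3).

Direction vector d = (3, 4, 3).
AP = (3, −6, 5), and AP × d = (−38, 6, 30).
|AP × d|² = 2380 and |d|² = 34, so the distance is √(2380/34) = √70.

√70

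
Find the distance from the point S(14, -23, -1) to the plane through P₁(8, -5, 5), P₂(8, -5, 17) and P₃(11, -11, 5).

P₁P₂ = (0, 0, 12) and P₁P₃ = (3, -6, 0), so a normal is n = P₁P₂ × P₁P₃ = (72, 36, 0).
Then n·(14, -23, -1) - 396 = -216.
|n| = √(5184 + 1296 + 0) = 36√5, so the distance is |-216|/(36√5) = 6√5/5.

6√5/5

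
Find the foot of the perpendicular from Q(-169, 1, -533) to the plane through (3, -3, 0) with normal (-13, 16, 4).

(-3445/21, -107/21, -11225/21)

n = (-13, 16, 4), |n|² = 441, and n·Q − (-87) = 168.
t = 168/441 = 8/21, so the foot is Q − t·n = (-169, 1, -533) − (8/21)·(-13, 16, 4) = (-3445/21, -107/21, -11225/21).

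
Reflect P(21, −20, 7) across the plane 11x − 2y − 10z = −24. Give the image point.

(-1, -16, 27)

n = (11, −2, −10), |n|² = 225, n·P − (-24) = 225, so t = 225/225 = 1.
Foot F = P − 1·n = (10, −18, 17); the reflection is 2F − P = (−1, −16, 27).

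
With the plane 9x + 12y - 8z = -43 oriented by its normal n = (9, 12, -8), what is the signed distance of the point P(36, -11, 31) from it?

n·P − (-43) = -13.
|n| = 17, so the signed distance is -13/17.

-13/17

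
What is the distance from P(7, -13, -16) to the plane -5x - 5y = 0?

Normal vector n = (-5, -5, 0), and n·(7, -13, -16) - 0 = 30.
|n| = √(25 + 25 + 0) = 5√2, so the distance is |30|/(5√2) = 3√2.

3√2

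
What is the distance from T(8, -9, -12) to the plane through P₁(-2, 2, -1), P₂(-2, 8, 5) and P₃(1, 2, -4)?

10√3/3

P₁P₂ = (0, 6, 6) and P₁P₃ = (3, 0, -3), so a normal is n = P₁P₂ × P₁P₃ = (-18, 18, -18).
Then n·(8, -9, -12) - 90 = -180.
|n| = √(324 + 324 + 324) = 18√3, so the distance is |-180|/(18√3) = 10√3/3.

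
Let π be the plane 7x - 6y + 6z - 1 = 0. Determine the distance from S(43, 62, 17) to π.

Normal vector n = (7, -6, 6), and n·(43, 62, 17) - 1 = 30.
|n| = √(49 + 36 + 36) = 11, so the distance is |30|/11 = 30/11.

30/11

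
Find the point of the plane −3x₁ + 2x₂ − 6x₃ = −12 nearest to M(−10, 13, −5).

(-4, 9, 7)

The perpendicular from M has direction n = (−3, 2, −6): r = (−10, 13, −5) + λ(−3, 2, −6).
Substitute into the plane: n·(M + λn) = -12 gives 86 + 49λ = -12, so λ = -2.
Foot = (−10, 13, −5) + (-2)·(−3, 2, −6) = (−4, 9, 7).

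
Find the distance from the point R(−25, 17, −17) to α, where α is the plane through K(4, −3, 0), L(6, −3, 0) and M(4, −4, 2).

KL = (2, 0, 0) and KM = (0, −1, 2), so a normal is n = KL × KM = (0, −4, −2).
Then n·(−25, 17, −17) − 12 = −46.
|n| = √(0 + 16 + 4) = 2√5, so the distance is |-46|/(2√5) = 23/√5.

23√5/5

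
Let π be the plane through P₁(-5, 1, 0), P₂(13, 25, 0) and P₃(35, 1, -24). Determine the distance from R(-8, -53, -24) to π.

P₁P₂ = (18, 24, 0) and P₁P₃ = (40, 0, -24), so a normal is n = P₁P₂ × P₁P₃ = (-576, 432, -960).
Then n·(-8, -53, -24) - 3312 = 1440.
|n| = √(331776 + 186624 + 921600) = 1200, so the distance is |1440|/1200 = 6/5.

6/5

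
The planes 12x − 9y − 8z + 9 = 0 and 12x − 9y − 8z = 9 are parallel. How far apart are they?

With common normal n = (12, −9, −8) (|n| = 17), the distance is |(-9) − 9|/|n| = 18/17.

18/17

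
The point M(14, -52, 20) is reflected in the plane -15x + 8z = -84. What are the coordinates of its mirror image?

With n = (-15, 0, 8), the signed offset is (n·M − (-84))/|n|² = 34/289 = 2/17.
M' = M − 2t·n = (14, -52, 20) − (4/17)·(-15, 0, 8) = (298/17, -52, 308/17).

(298/17, -52, 308/17)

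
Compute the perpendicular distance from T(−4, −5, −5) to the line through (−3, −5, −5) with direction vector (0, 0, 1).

Direction vector d = (0, 0, 1).
AP = (−1, 0, 0), and AP × d = (0, 1, 0).
|AP × d|² = 1 and |d|² = 1, so the distance is √1 = 1.

1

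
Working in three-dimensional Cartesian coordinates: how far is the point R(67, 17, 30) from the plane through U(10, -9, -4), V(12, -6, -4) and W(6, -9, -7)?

17√29/29

UV = (2, 3, 0) and UW = (-4, 0, -3), so a normal is n = UV × UW = (-9, 6, 12).
Then n·(67, 17, 30) - (-192) = 51.
|n| = √(81 + 36 + 144) = 3√29, so the distance is |51|/(3√29) = 17√29/29.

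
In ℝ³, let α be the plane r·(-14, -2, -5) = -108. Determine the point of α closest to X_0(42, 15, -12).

(14, 11, -22)

The perpendicular from X_0 has direction n = (-14, -2, -5): r = (42, 15, -12) + t(-14, -2, -5).
Substitute into the plane: n·(X_0 + tn) = -108 gives -558 + 225t = -108, so t = 2.
Foot = (42, 15, -12) + 2·(-14, -2, -5) = (14, 11, -22).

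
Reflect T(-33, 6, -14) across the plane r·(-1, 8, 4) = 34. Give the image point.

(-299/9, 70/9, -118/9)

With n = (-1, 8, 4), the signed offset is (n·T − 34)/|n|² = -9/81 = -1/9.
T' = T − 2t·n = (-33, 6, -14) − (-2/9)·(-1, 8, 4) = (-299/9, 70/9, -118/9).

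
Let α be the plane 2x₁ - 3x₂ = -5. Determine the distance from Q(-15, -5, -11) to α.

10√13/13

Normal vector n = (2, -3, 0), and n·(-15, -5, -11) - (-5) = -10.
|n| = √(4 + 9 + 0) = √13, so the distance is |-10|/√13 = 10/√13.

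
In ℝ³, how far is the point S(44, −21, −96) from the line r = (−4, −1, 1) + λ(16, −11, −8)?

Direction vector d = (16, −11, −8).
AP = (48, −20, −97); AP·d = 1764, |AP|² = 12113, |d|² = 441.
distance² = |AP|² − (AP·d)²/|d|² = 12113 − 3111696/441 = 5057, so the distance is √5057.

√5057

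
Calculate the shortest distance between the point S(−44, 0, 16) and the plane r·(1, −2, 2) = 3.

5

d = |1·(-44) + (-2)·0 + 2·16 − 3| / √(1 + 4 + 4) = |-15| / 3 = 5.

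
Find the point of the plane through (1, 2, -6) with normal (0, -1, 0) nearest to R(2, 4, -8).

The perpendicular from R has direction n = (0, -1, 0): r = (2, 4, -8) + t(0, -1, 0).
Substitute into the plane: n·(R + tn) = -2 gives -4 + 1t = -2, so t = 2.
Foot = (2, 4, -8) + 2·(0, -1, 0) = (2, 2, -8).

(2, 2, -8)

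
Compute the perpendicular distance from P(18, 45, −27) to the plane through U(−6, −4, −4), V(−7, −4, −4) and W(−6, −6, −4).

UV = (−1, 0, 0) and UW = (0, −2, 0), so a normal is n = UV × UW = (0, 0, 2).
d = |2·(-27) − (-8)| / √(0 + 0 + 4) = |-46| / 2 = 23.

23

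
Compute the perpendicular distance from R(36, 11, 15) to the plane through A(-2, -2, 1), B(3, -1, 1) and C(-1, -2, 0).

13√3/9

AB = (5, 1, 0) and AC = (1, 0, -1), so a normal is n = AB × AC = (-1, 5, -1).
Then n·(36, 11, 15) - (-9) = 13.
|n| = √(1 + 25 + 1) = 3√3, so the distance is |13|/(3√3) = 13/(3√3).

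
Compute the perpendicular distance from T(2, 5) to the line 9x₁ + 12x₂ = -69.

49/5

d = |9·2 + 12·5 − (-69)| / √(81 + 144) = |147|/15 = 49/5.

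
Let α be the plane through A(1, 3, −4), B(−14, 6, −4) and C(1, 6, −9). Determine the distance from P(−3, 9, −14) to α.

AB = (−15, 3, 0) and AC = (0, 3, −5), so a normal is n = AB × AC = (−15, −75, −45).
d = |(-15)·(-3) + (-75)·9 + (-45)·(-14) − (-60)| / √(225 + 5625 + 2025) = |60| / (15√35) = 4/√35.

4√35/35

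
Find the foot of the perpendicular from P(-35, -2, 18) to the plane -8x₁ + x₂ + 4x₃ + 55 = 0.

(5, -7, -2)

n = (-8, 1, 4), |n|² = 81, and n·P − (-55) = 405.
t = 405/81 = 5, so the foot is P − t·n = (-35, -2, 18) − 5·(-8, 1, 4) = (5, -7, -2).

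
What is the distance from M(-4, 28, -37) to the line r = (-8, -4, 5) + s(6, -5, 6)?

Direction vector d = (6, -5, 6).
AP = (4, 32, -42); AP·d = -388, |AP|² = 2804, |d|² = 97.
distance² = |AP|² − (AP·d)²/|d|² = 2804 − 150544/97 = 1252, so the distance is 2√313.

2√313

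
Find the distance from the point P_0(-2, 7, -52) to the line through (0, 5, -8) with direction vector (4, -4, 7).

18√2

Direction vector d = (4, -4, 7).
AP = (-2, 2, -44); AP·d = -324, |AP|² = 1944, |d|² = 81.
distance² = |AP|² − (AP·d)²/|d|² = 1944 − 104976/81 = 648, so the distance is 18√2.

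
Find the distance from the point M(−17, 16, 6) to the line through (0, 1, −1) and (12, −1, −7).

√149

A direction vector is d = (12, −2, −6).
AP = (−17, 15, 7), and AP × d = (−76, −18, −146).
|AP × d|² = 27416 and |d|² = 184, so the distance is √(27416/184) = √149.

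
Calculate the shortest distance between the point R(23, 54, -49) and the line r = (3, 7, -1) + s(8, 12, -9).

Direction vector d = (8, 12, -9).
AP = (20, 47, -48), and AP × d = (153, -204, -136).
|AP × d|² = 83521 and |d|² = 289, so the distance is √(83521/289) = √289 = 17.

17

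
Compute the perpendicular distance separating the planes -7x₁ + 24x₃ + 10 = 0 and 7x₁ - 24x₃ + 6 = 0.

Divide the second equation by -1 to match normals: -7x₁ + 24x₃ = 6.
Both planes have normal n = (-7, 0, 24), |n| = 25. Any point on the first plane is at distance |6 − (-10)|/|n| = 16/25 from the second.

16/25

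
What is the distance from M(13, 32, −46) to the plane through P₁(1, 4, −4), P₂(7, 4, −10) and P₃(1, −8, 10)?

P₁P₂ = (6, 0, −6) and P₁P₃ = (0, −12, 14), so a normal is n = P₁P₂ × P₁P₃ = (−72, −84, −72).
Then n·(13, 32, −46) − (−120) = −192.
|n| = √(5184 + 7056 + 5184) = 132, so the distance is |-192|/132 = 16/11.

16/11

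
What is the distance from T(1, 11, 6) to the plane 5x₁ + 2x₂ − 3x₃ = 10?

1/√38

n = (5, 2, −3); n·P − 10 = -1; |n| = √38; distance = 1/√38 = √38/38.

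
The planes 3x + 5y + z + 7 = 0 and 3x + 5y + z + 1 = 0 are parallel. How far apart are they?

With common normal n = (3, 5, 1) (|n| = √35), the distance is |(-7) − (-1)|/|n| = 6/√35 = 6√35/35.

6/√35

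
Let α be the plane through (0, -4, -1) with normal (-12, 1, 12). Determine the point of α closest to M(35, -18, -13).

(11, -16, 11)

The perpendicular from M has direction n = (-12, 1, 12): r = (35, -18, -13) + t(-12, 1, 12).
Substitute into the plane: n·(M + tn) = -16 gives -594 + 289t = -16, so t = 2.
Foot = (35, -18, -13) + 2·(-12, 1, 12) = (11, -16, 11).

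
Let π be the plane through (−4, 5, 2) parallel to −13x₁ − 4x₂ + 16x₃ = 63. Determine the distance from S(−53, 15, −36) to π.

11/21

Parallel planes share the normal n = (−13, −4, 16); since (−4, 5, 2) lies on the plane, its equation is −13x₁ − 4x₂ + 16x₃ = 64.
Then n·(−53, 15, −36) − 64 = −11.
|n| = √(169 + 16 + 256) = 21, so the distance is |-11|/21 = 11/21.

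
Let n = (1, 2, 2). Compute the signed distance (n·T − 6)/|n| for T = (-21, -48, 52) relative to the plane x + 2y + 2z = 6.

-19/3

n·T − 6 = -19.
|n| = 3, so the signed distance is -19/3.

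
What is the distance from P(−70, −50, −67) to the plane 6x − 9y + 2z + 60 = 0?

4

n = (6, −9, 2); n·P − (-60) = -44; |n| = 11; distance = 44/11 = 4.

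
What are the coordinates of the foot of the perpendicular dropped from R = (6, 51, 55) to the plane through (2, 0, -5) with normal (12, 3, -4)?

n = (12, 3, -4), |n|² = 169, and n·R − 44 = -39.
t = -39/169 = -3/13, so the foot is R − t·n = (6, 51, 55) − (-3/13)·(12, 3, -4) = (114/13, 672/13, 703/13).

(114/13, 672/13, 703/13)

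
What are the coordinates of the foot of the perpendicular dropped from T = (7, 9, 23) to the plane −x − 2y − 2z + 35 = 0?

n = (−1, −2, −2), |n|² = 9, and n·T − (-35) = -36.
t = -36/9 = -4, so the foot is T − t·n = (7, 9, 23) − (-4)·(−1, −2, −2) = (3, 1, 15).

(3, 1, 15)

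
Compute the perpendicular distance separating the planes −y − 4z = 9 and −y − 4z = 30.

Both planes have normal n = (0, −1, −4), |n| = √17. Any point on the first plane is at distance |30 − 9|/|n| = 21/√17 from the second.

21√17/17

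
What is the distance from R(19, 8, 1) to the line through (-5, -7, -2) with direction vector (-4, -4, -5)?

3√33

Direction vector d = (-4, -4, -5).
AP = (24, 15, 3); AP·d = -171, |AP|² = 810, |d|² = 57.
distance² = |AP|² − (AP·d)²/|d|² = 810 − 29241/57 = 297, so the distance is 3√33.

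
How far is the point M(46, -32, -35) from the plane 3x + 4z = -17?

3

d = |3·46 + 4·(-35) − (-17)| / √(9 + 0 + 16) = |15| / 5 = 3.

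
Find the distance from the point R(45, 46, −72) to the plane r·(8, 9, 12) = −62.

28/17

Normal vector n = (8, 9, 12), and n·(45, 46, −72) − (−62) = −28.
|n| = √(64 + 81 + 144) = 17, so the distance is |-28|/17 = 28/17.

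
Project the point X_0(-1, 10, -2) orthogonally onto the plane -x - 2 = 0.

(-2, 10, -2)

n = (-1, 0, 0), |n|² = 1, and n·X_0 − 2 = -1.
t = -1/1 = -1, so the foot is X_0 − t·n = (-1, 10, -2) − (-1)·(-1, 0, 0) = (-2, 10, -2).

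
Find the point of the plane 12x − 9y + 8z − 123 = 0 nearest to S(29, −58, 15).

(-7, -31, -9)

n = (12, −9, 8), |n|² = 289, and n·S − 123 = 867.
t = 867/289 = 3, so the foot is S − t·n = (29, −58, 15) − 3·(12, −9, 8) = (−7, −31, −9).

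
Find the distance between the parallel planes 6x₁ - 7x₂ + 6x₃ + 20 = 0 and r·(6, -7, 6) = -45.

Both planes have normal n = (6, -7, 6), |n| = 11. Any point on the first plane is at distance |(-45) − (-20)|/|n| = 25/11 from the second.

25/11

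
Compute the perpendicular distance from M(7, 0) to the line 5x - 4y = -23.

d = |5·7 + (-4)·0 − (-23)| / √(25 + 16) = |58|/√41 = 58/√41.

58√41/41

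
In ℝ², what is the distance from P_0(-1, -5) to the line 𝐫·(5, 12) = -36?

d = |5·(-1) + 12·(-5) − (-36)| / √(25 + 144) = |-29|/13 = 29/13.

29/13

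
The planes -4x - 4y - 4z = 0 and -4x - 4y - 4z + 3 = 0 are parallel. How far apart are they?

With common normal n = (-4, -4, -4) (|n| = 4√3), the distance is |0 − (-3)|/|n| = 3/(4√3) = √3/4.

√3/4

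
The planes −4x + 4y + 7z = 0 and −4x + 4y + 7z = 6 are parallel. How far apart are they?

With common normal n = (−4, 4, 7) (|n| = 9), the distance is |0 − 6|/|n| = 6/9 = 2/3.

2/3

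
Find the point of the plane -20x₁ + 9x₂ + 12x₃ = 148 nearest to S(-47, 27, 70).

n = (-20, 9, 12), |n|² = 625, and n·S − 148 = 1875.
t = 1875/625 = 3, so the foot is S − t·n = (-47, 27, 70) − 3·(-20, 9, 12) = (13, 0, 34).

(13, 0, 34)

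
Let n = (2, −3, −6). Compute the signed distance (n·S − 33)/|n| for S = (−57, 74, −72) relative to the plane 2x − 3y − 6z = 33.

n·S − 33 = 63.
|n| = 7, so the signed distance is 63/7 = 9.

9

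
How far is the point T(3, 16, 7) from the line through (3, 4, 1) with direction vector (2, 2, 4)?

Direction vector d = (2, 2, 4).
AP = (0, 12, 6); AP·d = 48, |AP|² = 180, |d|² = 24.
distance² = |AP|² − (AP·d)²/|d|² = 180 − 2304/24 = 84, so the distance is 2√21.

2√21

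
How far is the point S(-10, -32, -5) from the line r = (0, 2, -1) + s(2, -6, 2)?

Direction vector d = (2, -6, 2).
AP = (-10, -34, -4); AP·d = 176, |AP|² = 1272, |d|² = 44.
distance² = |AP|² − (AP·d)²/|d|² = 1272 − 30976/44 = 568, so the distance is 2√142.

2√142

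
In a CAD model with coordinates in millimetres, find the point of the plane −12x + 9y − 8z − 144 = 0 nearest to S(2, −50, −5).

(-22, -32, -21)

n = (−12, 9, −8), |n|² = 289, and n·S − 144 = -578.
t = -578/289 = -2, so the foot is S − t·n = (2, −50, −5) − (-2)·(−12, 9, −8) = (−22, −32, −21).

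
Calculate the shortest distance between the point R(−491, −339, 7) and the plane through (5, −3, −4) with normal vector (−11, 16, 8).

The plane has equation n·(r − (5, −3, −4)) = 0, i.e. n·r = -135.
n = (−11, 16, 8); n·P − (-135) = 168; |n| = 21; distance = 168/21 = 8.

8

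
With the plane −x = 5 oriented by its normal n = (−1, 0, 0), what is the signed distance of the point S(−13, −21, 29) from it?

n·S − 5 = 8.
|n| = 1, so the signed distance is 8/1 = 8.

8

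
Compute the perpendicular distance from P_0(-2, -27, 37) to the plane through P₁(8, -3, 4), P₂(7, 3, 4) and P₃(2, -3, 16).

P₁P₂ = (-1, 6, 0) and P₁P₃ = (-6, 0, 12), so a normal is n = P₁P₂ × P₁P₃ = (72, 12, 36).
Then n·(-2, -27, 37) - 684 = 180.
|n| = √(5184 + 144 + 1296) = 12√46, so the distance is |180|/(12√46) = 15/√46.

15/√46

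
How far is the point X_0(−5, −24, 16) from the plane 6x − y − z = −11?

11/√38

Normal vector n = (6, −1, −1), and n·(−5, −24, 16) − (−11) = −11.
|n| = √(36 + 1 + 1) = √38, so the distance is |-11|/√38 = 11√38/38.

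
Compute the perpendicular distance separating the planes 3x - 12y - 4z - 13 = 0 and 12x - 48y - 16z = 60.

2/13

Divide the second equation by 4 to match normals: 3x - 12y - 4z = 15.
Both planes have normal n = (3, -12, -4), |n| = 13. Any point on the first plane is at distance |15 − 13|/|n| = 2/13 from the second.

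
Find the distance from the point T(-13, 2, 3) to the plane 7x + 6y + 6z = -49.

12/11

n = (7, 6, 6); n·P − (-49) = -12; |n| = 11; distance = 12/11.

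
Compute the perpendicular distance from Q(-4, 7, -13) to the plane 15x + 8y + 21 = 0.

Normal vector n = (15, 8, 0), and n·(-4, 7, -13) - (-21) = 17.
|n| = √(225 + 64 + 0) = 17, so the distance is |17|/17 = 1.

1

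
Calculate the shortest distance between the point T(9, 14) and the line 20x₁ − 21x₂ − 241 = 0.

The normal to the line is n = (20, −21) with |n| = 29.
|n·T − 241| = |-114 − 241| = 355, so the distance is 355/29.

355/29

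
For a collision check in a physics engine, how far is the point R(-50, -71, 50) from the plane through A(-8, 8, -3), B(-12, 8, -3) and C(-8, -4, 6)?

AB = (-4, 0, 0) and AC = (0, -12, 9), so a normal is n = AB × AC = (0, 36, 48).
n = (0, 36, 48); n·P − 144 = -300; |n| = 60; distance = 300/60 = 5.

5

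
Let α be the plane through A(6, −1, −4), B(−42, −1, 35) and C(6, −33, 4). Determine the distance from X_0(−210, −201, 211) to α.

8

AB = (−48, 0, 39) and AC = (0, −32, 8), so a normal is n = AB × AC = (1248, 384, 1536).
n = (1248, 384, 1536); n·P − 960 = -16128; |n| = 2016; distance = 16128/2016 = 8.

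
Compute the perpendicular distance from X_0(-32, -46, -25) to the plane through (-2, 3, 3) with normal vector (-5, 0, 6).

The plane has equation n·(r − (-2, 3, 3)) = 0, i.e. n·r = 28.
n = (-5, 0, 6); n·P − 28 = -18; |n| = √61; distance = 18/√61.

18√61/61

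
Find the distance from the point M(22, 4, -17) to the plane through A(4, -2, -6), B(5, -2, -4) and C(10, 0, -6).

AB = (1, 0, 2) and AC = (6, 2, 0), so a normal is n = AB × AC = (-4, 12, 2).
n = (-4, 12, 2); n·P − (-52) = -22; |n| = 2√41; distance = 22/(2√41) = 11/√41.

11/√41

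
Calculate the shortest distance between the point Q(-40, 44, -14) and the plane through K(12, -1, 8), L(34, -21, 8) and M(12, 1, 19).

KL = (22, -20, 0) and KM = (0, 2, 11), so a normal is n = KL × KM = (-220, -242, 44).
d = |(-220)·(-40) + (-242)·44 + 44·(-14) − (-2046)| / √(48400 + 58564 + 1936) = |-418| / 330 = 19/15.

19/15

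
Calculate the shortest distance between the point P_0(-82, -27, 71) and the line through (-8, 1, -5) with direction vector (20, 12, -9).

2√509

Direction vector d = (20, 12, -9).
AP = (-74, -28, 76), and AP × d = (-660, 854, -328).
|AP × d|² = 1272500 and |d|² = 625, so the distance is √(1272500/625) = √2036 = 2√509.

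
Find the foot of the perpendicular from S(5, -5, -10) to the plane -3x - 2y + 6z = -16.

(2, -7, -4)

n = (-3, -2, 6), |n|² = 49, and n·S − (-16) = -49.
t = -49/49 = -1, so the foot is S − t·n = (5, -5, -10) − (-1)·(-3, -2, 6) = (2, -7, -4).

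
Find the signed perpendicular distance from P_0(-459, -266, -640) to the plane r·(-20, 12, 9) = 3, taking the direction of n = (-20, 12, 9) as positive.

n·P_0 − 3 = 225.
|n| = 25, so the signed distance is 225/25 = 9.

9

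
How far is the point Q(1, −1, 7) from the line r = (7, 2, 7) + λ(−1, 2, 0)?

3√5

Direction vector d = (−1, 2, 0).
AP = (−6, −3, 0), and AP × d = (0, 0, −15).
|AP × d|² = 225 and |d|² = 5, so the distance is √(225/5) = √45 = 3√5.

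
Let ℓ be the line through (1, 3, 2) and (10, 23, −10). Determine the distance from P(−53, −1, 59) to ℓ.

A direction vector is d = (9, 20, −12).
AP = (−54, −4, 57); AP·d = -1250, |AP|² = 6181, |d|² = 625.
distance² = |AP|² − (AP·d)²/|d|² = 6181 − 1562500/625 = 3681, so the distance is 3√409.

3√409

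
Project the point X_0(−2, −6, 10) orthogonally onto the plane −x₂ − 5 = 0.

(-2, -5, 10)

The perpendicular from X_0 has direction n = (0, −1, 0): r = (−2, −6, 10) + λ(0, −1, 0).
Substitute into the plane: n·(X_0 + λn) = 5 gives 6 + 1λ = 5, so λ = -1.
Foot = (−2, −6, 10) + (-1)·(0, −1, 0) = (−2, −5, 10).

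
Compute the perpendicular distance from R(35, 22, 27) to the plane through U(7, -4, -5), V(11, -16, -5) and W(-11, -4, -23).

14/√19

UV = (4, -12, 0) and UW = (-18, 0, -18), so a normal is n = UV × UW = (216, 72, -216).
Then n·(35, 22, 27) - 2304 = 1008.
|n| = √(46656 + 5184 + 46656) = 72√19, so the distance is |1008|/(72√19) = 14√19/19.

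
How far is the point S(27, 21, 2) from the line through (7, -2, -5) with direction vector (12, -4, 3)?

√809

Direction vector d = (12, -4, 3).
AP = (20, 23, 7), and AP × d = (97, 24, -356).
|AP × d|² = 136721 and |d|² = 169, so the distance is √(136721/169) = √809.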